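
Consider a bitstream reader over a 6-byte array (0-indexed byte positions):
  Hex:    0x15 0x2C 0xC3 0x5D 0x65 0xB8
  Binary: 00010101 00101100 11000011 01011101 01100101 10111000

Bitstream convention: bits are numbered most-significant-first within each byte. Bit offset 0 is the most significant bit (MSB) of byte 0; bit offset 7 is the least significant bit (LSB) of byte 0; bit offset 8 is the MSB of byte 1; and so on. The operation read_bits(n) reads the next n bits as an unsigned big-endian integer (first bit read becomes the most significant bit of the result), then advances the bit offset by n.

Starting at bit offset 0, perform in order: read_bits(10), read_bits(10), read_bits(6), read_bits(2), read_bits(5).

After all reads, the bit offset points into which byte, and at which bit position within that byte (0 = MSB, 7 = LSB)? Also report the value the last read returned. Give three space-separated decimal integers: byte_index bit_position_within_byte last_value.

Read 1: bits[0:10] width=10 -> value=84 (bin 0001010100); offset now 10 = byte 1 bit 2; 38 bits remain
Read 2: bits[10:20] width=10 -> value=716 (bin 1011001100); offset now 20 = byte 2 bit 4; 28 bits remain
Read 3: bits[20:26] width=6 -> value=13 (bin 001101); offset now 26 = byte 3 bit 2; 22 bits remain
Read 4: bits[26:28] width=2 -> value=1 (bin 01); offset now 28 = byte 3 bit 4; 20 bits remain
Read 5: bits[28:33] width=5 -> value=26 (bin 11010); offset now 33 = byte 4 bit 1; 15 bits remain

Answer: 4 1 26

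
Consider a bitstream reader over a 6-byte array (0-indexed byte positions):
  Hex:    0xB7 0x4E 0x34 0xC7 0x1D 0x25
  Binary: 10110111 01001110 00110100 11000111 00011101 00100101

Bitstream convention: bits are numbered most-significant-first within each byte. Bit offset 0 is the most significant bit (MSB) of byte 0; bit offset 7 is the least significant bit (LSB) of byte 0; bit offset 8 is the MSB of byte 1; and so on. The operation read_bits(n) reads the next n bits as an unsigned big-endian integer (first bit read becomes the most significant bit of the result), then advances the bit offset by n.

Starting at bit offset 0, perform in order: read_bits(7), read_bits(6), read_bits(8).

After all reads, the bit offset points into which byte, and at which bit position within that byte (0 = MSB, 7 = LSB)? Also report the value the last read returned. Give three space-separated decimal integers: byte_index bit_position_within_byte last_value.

Read 1: bits[0:7] width=7 -> value=91 (bin 1011011); offset now 7 = byte 0 bit 7; 41 bits remain
Read 2: bits[7:13] width=6 -> value=41 (bin 101001); offset now 13 = byte 1 bit 5; 35 bits remain
Read 3: bits[13:21] width=8 -> value=198 (bin 11000110); offset now 21 = byte 2 bit 5; 27 bits remain

Answer: 2 5 198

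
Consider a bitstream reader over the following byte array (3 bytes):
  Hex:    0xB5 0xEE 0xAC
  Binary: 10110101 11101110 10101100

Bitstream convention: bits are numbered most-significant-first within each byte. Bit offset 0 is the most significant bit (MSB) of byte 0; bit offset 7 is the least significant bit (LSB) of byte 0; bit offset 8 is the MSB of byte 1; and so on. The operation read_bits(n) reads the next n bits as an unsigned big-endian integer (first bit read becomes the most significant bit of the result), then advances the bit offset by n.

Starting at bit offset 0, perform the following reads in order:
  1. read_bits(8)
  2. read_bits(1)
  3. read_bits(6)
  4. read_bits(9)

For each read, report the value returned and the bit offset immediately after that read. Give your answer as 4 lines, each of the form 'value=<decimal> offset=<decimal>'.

Answer: value=181 offset=8
value=1 offset=9
value=55 offset=15
value=172 offset=24

Derivation:
Read 1: bits[0:8] width=8 -> value=181 (bin 10110101); offset now 8 = byte 1 bit 0; 16 bits remain
Read 2: bits[8:9] width=1 -> value=1 (bin 1); offset now 9 = byte 1 bit 1; 15 bits remain
Read 3: bits[9:15] width=6 -> value=55 (bin 110111); offset now 15 = byte 1 bit 7; 9 bits remain
Read 4: bits[15:24] width=9 -> value=172 (bin 010101100); offset now 24 = byte 3 bit 0; 0 bits remain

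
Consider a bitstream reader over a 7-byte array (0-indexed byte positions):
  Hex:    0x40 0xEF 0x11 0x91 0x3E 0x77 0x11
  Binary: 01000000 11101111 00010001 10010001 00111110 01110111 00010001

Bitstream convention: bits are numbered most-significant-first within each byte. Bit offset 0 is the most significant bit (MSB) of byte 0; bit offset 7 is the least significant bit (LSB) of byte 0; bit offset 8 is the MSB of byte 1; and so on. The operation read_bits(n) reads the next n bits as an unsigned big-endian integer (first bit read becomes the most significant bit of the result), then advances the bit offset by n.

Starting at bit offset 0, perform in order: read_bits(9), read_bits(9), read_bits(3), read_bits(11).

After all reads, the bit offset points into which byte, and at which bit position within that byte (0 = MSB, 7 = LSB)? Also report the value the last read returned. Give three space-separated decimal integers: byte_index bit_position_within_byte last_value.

Read 1: bits[0:9] width=9 -> value=129 (bin 010000001); offset now 9 = byte 1 bit 1; 47 bits remain
Read 2: bits[9:18] width=9 -> value=444 (bin 110111100); offset now 18 = byte 2 bit 2; 38 bits remain
Read 3: bits[18:21] width=3 -> value=2 (bin 010); offset now 21 = byte 2 bit 5; 35 bits remain
Read 4: bits[21:32] width=11 -> value=401 (bin 00110010001); offset now 32 = byte 4 bit 0; 24 bits remain

Answer: 4 0 401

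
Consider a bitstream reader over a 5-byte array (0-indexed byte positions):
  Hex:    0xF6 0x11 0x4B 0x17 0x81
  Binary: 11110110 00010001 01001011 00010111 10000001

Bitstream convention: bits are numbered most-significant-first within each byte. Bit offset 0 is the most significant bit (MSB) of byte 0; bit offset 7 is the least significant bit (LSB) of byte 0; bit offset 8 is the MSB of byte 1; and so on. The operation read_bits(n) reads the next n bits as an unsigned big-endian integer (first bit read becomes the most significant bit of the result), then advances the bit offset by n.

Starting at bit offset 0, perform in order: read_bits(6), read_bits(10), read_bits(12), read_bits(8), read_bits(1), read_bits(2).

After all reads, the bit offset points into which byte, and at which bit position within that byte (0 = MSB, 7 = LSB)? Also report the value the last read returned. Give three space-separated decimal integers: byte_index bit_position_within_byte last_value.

Read 1: bits[0:6] width=6 -> value=61 (bin 111101); offset now 6 = byte 0 bit 6; 34 bits remain
Read 2: bits[6:16] width=10 -> value=529 (bin 1000010001); offset now 16 = byte 2 bit 0; 24 bits remain
Read 3: bits[16:28] width=12 -> value=1201 (bin 010010110001); offset now 28 = byte 3 bit 4; 12 bits remain
Read 4: bits[28:36] width=8 -> value=120 (bin 01111000); offset now 36 = byte 4 bit 4; 4 bits remain
Read 5: bits[36:37] width=1 -> value=0 (bin 0); offset now 37 = byte 4 bit 5; 3 bits remain
Read 6: bits[37:39] width=2 -> value=0 (bin 00); offset now 39 = byte 4 bit 7; 1 bits remain

Answer: 4 7 0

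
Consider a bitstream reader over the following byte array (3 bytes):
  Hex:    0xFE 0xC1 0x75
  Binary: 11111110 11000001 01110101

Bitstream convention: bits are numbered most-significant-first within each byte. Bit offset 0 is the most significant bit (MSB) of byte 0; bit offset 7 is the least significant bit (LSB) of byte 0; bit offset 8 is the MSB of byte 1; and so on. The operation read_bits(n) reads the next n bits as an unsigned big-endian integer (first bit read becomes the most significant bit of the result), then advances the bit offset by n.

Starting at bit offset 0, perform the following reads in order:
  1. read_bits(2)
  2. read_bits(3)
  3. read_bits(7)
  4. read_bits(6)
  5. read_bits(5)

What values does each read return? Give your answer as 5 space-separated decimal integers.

Read 1: bits[0:2] width=2 -> value=3 (bin 11); offset now 2 = byte 0 bit 2; 22 bits remain
Read 2: bits[2:5] width=3 -> value=7 (bin 111); offset now 5 = byte 0 bit 5; 19 bits remain
Read 3: bits[5:12] width=7 -> value=108 (bin 1101100); offset now 12 = byte 1 bit 4; 12 bits remain
Read 4: bits[12:18] width=6 -> value=5 (bin 000101); offset now 18 = byte 2 bit 2; 6 bits remain
Read 5: bits[18:23] width=5 -> value=26 (bin 11010); offset now 23 = byte 2 bit 7; 1 bits remain

Answer: 3 7 108 5 26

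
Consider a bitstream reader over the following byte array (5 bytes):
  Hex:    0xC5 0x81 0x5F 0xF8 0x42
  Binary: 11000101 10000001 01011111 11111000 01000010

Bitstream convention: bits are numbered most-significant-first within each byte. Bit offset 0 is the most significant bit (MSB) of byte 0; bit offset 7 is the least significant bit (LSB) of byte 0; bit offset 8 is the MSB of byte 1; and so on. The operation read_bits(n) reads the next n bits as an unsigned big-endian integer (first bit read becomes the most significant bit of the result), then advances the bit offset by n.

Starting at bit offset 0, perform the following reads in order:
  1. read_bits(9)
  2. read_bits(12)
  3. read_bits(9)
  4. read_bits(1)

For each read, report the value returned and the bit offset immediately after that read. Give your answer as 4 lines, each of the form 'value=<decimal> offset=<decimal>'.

Answer: value=395 offset=9
value=43 offset=21
value=510 offset=30
value=0 offset=31

Derivation:
Read 1: bits[0:9] width=9 -> value=395 (bin 110001011); offset now 9 = byte 1 bit 1; 31 bits remain
Read 2: bits[9:21] width=12 -> value=43 (bin 000000101011); offset now 21 = byte 2 bit 5; 19 bits remain
Read 3: bits[21:30] width=9 -> value=510 (bin 111111110); offset now 30 = byte 3 bit 6; 10 bits remain
Read 4: bits[30:31] width=1 -> value=0 (bin 0); offset now 31 = byte 3 bit 7; 9 bits remain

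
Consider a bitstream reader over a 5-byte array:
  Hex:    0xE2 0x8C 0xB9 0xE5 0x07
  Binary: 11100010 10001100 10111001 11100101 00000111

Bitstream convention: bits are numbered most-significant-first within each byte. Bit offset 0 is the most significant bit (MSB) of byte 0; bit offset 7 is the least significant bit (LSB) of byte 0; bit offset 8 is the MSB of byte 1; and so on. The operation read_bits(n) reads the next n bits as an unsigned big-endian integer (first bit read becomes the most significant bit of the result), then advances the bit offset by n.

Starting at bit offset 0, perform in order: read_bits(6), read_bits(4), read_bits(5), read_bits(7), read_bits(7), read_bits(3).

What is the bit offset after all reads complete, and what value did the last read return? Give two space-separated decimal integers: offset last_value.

Answer: 32 5

Derivation:
Read 1: bits[0:6] width=6 -> value=56 (bin 111000); offset now 6 = byte 0 bit 6; 34 bits remain
Read 2: bits[6:10] width=4 -> value=10 (bin 1010); offset now 10 = byte 1 bit 2; 30 bits remain
Read 3: bits[10:15] width=5 -> value=6 (bin 00110); offset now 15 = byte 1 bit 7; 25 bits remain
Read 4: bits[15:22] width=7 -> value=46 (bin 0101110); offset now 22 = byte 2 bit 6; 18 bits remain
Read 5: bits[22:29] width=7 -> value=60 (bin 0111100); offset now 29 = byte 3 bit 5; 11 bits remain
Read 6: bits[29:32] width=3 -> value=5 (bin 101); offset now 32 = byte 4 bit 0; 8 bits remain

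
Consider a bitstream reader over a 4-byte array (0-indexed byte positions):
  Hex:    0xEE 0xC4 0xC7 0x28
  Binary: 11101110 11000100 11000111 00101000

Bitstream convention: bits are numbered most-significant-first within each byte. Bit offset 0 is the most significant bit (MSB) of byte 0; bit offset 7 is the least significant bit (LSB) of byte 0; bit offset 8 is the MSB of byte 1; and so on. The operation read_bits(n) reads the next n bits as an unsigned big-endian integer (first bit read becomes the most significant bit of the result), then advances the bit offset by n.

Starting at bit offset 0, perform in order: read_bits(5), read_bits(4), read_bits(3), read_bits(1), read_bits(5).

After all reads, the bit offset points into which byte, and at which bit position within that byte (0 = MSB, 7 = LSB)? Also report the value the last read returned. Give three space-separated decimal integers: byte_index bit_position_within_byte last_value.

Answer: 2 2 19

Derivation:
Read 1: bits[0:5] width=5 -> value=29 (bin 11101); offset now 5 = byte 0 bit 5; 27 bits remain
Read 2: bits[5:9] width=4 -> value=13 (bin 1101); offset now 9 = byte 1 bit 1; 23 bits remain
Read 3: bits[9:12] width=3 -> value=4 (bin 100); offset now 12 = byte 1 bit 4; 20 bits remain
Read 4: bits[12:13] width=1 -> value=0 (bin 0); offset now 13 = byte 1 bit 5; 19 bits remain
Read 5: bits[13:18] width=5 -> value=19 (bin 10011); offset now 18 = byte 2 bit 2; 14 bits remain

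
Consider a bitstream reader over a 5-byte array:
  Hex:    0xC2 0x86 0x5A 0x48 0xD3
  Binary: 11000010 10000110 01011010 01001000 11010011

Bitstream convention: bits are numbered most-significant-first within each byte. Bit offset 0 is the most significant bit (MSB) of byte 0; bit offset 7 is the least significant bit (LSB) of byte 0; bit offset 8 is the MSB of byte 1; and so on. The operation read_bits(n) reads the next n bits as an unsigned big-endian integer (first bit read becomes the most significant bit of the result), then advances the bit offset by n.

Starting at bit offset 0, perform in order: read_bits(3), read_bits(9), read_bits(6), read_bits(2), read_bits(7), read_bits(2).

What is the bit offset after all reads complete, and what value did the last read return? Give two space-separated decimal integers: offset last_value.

Read 1: bits[0:3] width=3 -> value=6 (bin 110); offset now 3 = byte 0 bit 3; 37 bits remain
Read 2: bits[3:12] width=9 -> value=40 (bin 000101000); offset now 12 = byte 1 bit 4; 28 bits remain
Read 3: bits[12:18] width=6 -> value=25 (bin 011001); offset now 18 = byte 2 bit 2; 22 bits remain
Read 4: bits[18:20] width=2 -> value=1 (bin 01); offset now 20 = byte 2 bit 4; 20 bits remain
Read 5: bits[20:27] width=7 -> value=82 (bin 1010010); offset now 27 = byte 3 bit 3; 13 bits remain
Read 6: bits[27:29] width=2 -> value=1 (bin 01); offset now 29 = byte 3 bit 5; 11 bits remain

Answer: 29 1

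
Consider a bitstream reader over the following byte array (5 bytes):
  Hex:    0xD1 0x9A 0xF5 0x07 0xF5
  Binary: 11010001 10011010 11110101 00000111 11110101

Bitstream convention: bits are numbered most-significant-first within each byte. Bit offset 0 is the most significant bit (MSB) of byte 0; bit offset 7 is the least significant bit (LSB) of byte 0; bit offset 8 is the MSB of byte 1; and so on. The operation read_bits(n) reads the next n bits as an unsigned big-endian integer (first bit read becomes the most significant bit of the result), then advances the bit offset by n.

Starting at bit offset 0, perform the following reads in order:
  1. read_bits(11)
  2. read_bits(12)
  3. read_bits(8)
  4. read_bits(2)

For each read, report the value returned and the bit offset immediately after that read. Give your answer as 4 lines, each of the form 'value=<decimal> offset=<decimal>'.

Answer: value=1676 offset=11
value=3450 offset=23
value=131 offset=31
value=3 offset=33

Derivation:
Read 1: bits[0:11] width=11 -> value=1676 (bin 11010001100); offset now 11 = byte 1 bit 3; 29 bits remain
Read 2: bits[11:23] width=12 -> value=3450 (bin 110101111010); offset now 23 = byte 2 bit 7; 17 bits remain
Read 3: bits[23:31] width=8 -> value=131 (bin 10000011); offset now 31 = byte 3 bit 7; 9 bits remain
Read 4: bits[31:33] width=2 -> value=3 (bin 11); offset now 33 = byte 4 bit 1; 7 bits remain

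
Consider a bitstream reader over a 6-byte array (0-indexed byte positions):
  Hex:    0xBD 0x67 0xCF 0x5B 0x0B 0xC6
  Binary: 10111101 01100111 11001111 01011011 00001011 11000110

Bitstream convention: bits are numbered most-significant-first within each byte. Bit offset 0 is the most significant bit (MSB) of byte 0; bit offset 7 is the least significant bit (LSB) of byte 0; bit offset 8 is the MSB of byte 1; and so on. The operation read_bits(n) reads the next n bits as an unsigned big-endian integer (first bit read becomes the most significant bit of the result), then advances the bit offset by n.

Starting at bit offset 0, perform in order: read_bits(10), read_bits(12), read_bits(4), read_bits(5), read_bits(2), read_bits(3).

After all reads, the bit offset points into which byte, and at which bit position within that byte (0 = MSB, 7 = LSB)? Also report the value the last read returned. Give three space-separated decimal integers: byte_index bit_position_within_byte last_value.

Answer: 4 4 0

Derivation:
Read 1: bits[0:10] width=10 -> value=757 (bin 1011110101); offset now 10 = byte 1 bit 2; 38 bits remain
Read 2: bits[10:22] width=12 -> value=2547 (bin 100111110011); offset now 22 = byte 2 bit 6; 26 bits remain
Read 3: bits[22:26] width=4 -> value=13 (bin 1101); offset now 26 = byte 3 bit 2; 22 bits remain
Read 4: bits[26:31] width=5 -> value=13 (bin 01101); offset now 31 = byte 3 bit 7; 17 bits remain
Read 5: bits[31:33] width=2 -> value=2 (bin 10); offset now 33 = byte 4 bit 1; 15 bits remain
Read 6: bits[33:36] width=3 -> value=0 (bin 000); offset now 36 = byte 4 bit 4; 12 bits remain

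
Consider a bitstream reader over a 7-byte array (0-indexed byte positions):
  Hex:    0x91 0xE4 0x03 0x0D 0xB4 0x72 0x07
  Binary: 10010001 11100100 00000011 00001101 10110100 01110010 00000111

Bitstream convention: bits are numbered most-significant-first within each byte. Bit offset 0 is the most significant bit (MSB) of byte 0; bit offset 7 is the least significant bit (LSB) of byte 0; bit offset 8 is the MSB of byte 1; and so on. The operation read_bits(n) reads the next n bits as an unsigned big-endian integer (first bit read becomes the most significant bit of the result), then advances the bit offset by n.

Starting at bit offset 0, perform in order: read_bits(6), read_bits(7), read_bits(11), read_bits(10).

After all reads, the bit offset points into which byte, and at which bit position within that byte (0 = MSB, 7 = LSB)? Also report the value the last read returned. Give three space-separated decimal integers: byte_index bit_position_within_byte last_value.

Read 1: bits[0:6] width=6 -> value=36 (bin 100100); offset now 6 = byte 0 bit 6; 50 bits remain
Read 2: bits[6:13] width=7 -> value=60 (bin 0111100); offset now 13 = byte 1 bit 5; 43 bits remain
Read 3: bits[13:24] width=11 -> value=1027 (bin 10000000011); offset now 24 = byte 3 bit 0; 32 bits remain
Read 4: bits[24:34] width=10 -> value=54 (bin 0000110110); offset now 34 = byte 4 bit 2; 22 bits remain

Answer: 4 2 54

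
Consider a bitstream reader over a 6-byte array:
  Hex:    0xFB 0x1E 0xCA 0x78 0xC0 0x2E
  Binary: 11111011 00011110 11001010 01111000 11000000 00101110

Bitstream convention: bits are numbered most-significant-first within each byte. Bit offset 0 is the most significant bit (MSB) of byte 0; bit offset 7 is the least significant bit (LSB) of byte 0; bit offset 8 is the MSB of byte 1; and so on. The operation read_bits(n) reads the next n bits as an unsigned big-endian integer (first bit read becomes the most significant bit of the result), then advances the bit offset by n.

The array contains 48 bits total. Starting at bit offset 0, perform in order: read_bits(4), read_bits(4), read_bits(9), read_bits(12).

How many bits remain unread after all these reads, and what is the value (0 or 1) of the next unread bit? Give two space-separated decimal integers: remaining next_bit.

Read 1: bits[0:4] width=4 -> value=15 (bin 1111); offset now 4 = byte 0 bit 4; 44 bits remain
Read 2: bits[4:8] width=4 -> value=11 (bin 1011); offset now 8 = byte 1 bit 0; 40 bits remain
Read 3: bits[8:17] width=9 -> value=61 (bin 000111101); offset now 17 = byte 2 bit 1; 31 bits remain
Read 4: bits[17:29] width=12 -> value=2383 (bin 100101001111); offset now 29 = byte 3 bit 5; 19 bits remain

Answer: 19 0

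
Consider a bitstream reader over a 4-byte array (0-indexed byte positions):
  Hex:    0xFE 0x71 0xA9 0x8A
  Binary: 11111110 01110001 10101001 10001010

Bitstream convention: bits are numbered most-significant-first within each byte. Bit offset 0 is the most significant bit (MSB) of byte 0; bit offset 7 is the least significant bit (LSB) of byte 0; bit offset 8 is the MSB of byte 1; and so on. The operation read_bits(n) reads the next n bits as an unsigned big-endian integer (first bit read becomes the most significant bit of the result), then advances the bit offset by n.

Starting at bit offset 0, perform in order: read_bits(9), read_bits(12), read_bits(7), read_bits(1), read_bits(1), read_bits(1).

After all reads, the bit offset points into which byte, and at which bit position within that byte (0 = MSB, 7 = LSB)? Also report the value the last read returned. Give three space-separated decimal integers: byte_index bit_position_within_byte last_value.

Read 1: bits[0:9] width=9 -> value=508 (bin 111111100); offset now 9 = byte 1 bit 1; 23 bits remain
Read 2: bits[9:21] width=12 -> value=3637 (bin 111000110101); offset now 21 = byte 2 bit 5; 11 bits remain
Read 3: bits[21:28] width=7 -> value=24 (bin 0011000); offset now 28 = byte 3 bit 4; 4 bits remain
Read 4: bits[28:29] width=1 -> value=1 (bin 1); offset now 29 = byte 3 bit 5; 3 bits remain
Read 5: bits[29:30] width=1 -> value=0 (bin 0); offset now 30 = byte 3 bit 6; 2 bits remain
Read 6: bits[30:31] width=1 -> value=1 (bin 1); offset now 31 = byte 3 bit 7; 1 bits remain

Answer: 3 7 1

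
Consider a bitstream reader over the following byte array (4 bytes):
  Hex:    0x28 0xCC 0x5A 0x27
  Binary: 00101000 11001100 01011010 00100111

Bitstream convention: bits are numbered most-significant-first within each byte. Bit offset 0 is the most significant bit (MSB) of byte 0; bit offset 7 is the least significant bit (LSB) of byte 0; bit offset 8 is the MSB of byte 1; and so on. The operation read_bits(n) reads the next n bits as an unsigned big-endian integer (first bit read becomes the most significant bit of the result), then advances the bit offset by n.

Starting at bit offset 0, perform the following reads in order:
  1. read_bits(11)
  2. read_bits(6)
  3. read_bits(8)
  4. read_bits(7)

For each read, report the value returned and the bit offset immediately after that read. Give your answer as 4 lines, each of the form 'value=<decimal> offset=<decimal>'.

Read 1: bits[0:11] width=11 -> value=326 (bin 00101000110); offset now 11 = byte 1 bit 3; 21 bits remain
Read 2: bits[11:17] width=6 -> value=24 (bin 011000); offset now 17 = byte 2 bit 1; 15 bits remain
Read 3: bits[17:25] width=8 -> value=180 (bin 10110100); offset now 25 = byte 3 bit 1; 7 bits remain
Read 4: bits[25:32] width=7 -> value=39 (bin 0100111); offset now 32 = byte 4 bit 0; 0 bits remain

Answer: value=326 offset=11
value=24 offset=17
value=180 offset=25
value=39 offset=32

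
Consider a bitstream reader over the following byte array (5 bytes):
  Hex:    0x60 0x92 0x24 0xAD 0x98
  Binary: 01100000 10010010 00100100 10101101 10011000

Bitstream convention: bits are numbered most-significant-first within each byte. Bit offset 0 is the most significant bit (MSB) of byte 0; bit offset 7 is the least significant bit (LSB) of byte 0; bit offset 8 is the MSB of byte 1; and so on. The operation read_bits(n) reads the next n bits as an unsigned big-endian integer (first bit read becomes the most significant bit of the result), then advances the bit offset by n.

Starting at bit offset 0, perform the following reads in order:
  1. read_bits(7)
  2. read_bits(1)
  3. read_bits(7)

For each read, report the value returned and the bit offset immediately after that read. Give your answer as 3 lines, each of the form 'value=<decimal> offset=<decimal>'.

Read 1: bits[0:7] width=7 -> value=48 (bin 0110000); offset now 7 = byte 0 bit 7; 33 bits remain
Read 2: bits[7:8] width=1 -> value=0 (bin 0); offset now 8 = byte 1 bit 0; 32 bits remain
Read 3: bits[8:15] width=7 -> value=73 (bin 1001001); offset now 15 = byte 1 bit 7; 25 bits remain

Answer: value=48 offset=7
value=0 offset=8
value=73 offset=15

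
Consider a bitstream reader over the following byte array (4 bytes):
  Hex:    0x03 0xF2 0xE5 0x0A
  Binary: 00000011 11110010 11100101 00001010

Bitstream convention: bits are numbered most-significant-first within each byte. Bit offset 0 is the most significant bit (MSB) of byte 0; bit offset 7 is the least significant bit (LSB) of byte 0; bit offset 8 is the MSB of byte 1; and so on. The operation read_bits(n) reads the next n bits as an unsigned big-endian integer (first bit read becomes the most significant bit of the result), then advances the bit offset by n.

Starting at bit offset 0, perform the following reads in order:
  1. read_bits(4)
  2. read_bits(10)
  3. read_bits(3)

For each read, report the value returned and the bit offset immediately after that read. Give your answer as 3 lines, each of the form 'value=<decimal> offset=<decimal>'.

Answer: value=0 offset=4
value=252 offset=14
value=5 offset=17

Derivation:
Read 1: bits[0:4] width=4 -> value=0 (bin 0000); offset now 4 = byte 0 bit 4; 28 bits remain
Read 2: bits[4:14] width=10 -> value=252 (bin 0011111100); offset now 14 = byte 1 bit 6; 18 bits remain
Read 3: bits[14:17] width=3 -> value=5 (bin 101); offset now 17 = byte 2 bit 1; 15 bits remain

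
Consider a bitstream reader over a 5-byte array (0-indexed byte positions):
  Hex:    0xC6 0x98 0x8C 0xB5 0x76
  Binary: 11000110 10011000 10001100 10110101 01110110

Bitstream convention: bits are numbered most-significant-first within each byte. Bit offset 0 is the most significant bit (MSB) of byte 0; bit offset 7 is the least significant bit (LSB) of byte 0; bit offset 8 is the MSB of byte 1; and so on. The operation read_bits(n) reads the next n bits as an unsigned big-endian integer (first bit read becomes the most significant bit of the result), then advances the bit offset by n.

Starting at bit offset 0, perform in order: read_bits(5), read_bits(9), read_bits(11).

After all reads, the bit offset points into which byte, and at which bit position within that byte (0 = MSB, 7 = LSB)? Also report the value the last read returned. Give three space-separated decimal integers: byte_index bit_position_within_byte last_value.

Read 1: bits[0:5] width=5 -> value=24 (bin 11000); offset now 5 = byte 0 bit 5; 35 bits remain
Read 2: bits[5:14] width=9 -> value=422 (bin 110100110); offset now 14 = byte 1 bit 6; 26 bits remain
Read 3: bits[14:25] width=11 -> value=281 (bin 00100011001); offset now 25 = byte 3 bit 1; 15 bits remain

Answer: 3 1 281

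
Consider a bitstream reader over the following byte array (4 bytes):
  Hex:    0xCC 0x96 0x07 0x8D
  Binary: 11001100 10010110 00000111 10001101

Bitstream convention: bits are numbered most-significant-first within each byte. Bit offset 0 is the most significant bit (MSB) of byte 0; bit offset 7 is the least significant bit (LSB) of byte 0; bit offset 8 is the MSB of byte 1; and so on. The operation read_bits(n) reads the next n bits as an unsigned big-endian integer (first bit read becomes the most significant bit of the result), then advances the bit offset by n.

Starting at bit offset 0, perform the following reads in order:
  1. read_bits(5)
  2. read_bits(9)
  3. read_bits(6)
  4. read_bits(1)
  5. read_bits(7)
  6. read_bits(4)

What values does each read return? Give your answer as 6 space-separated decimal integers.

Read 1: bits[0:5] width=5 -> value=25 (bin 11001); offset now 5 = byte 0 bit 5; 27 bits remain
Read 2: bits[5:14] width=9 -> value=293 (bin 100100101); offset now 14 = byte 1 bit 6; 18 bits remain
Read 3: bits[14:20] width=6 -> value=32 (bin 100000); offset now 20 = byte 2 bit 4; 12 bits remain
Read 4: bits[20:21] width=1 -> value=0 (bin 0); offset now 21 = byte 2 bit 5; 11 bits remain
Read 5: bits[21:28] width=7 -> value=120 (bin 1111000); offset now 28 = byte 3 bit 4; 4 bits remain
Read 6: bits[28:32] width=4 -> value=13 (bin 1101); offset now 32 = byte 4 bit 0; 0 bits remain

Answer: 25 293 32 0 120 13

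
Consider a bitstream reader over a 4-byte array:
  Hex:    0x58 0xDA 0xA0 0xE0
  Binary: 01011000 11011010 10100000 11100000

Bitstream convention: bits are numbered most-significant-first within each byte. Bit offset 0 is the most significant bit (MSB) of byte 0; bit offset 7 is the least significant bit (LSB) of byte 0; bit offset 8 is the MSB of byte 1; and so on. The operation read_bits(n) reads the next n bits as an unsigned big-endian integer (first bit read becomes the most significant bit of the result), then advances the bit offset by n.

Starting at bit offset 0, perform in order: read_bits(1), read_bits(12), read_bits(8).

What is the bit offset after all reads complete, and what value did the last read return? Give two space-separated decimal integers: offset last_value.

Answer: 21 84

Derivation:
Read 1: bits[0:1] width=1 -> value=0 (bin 0); offset now 1 = byte 0 bit 1; 31 bits remain
Read 2: bits[1:13] width=12 -> value=2843 (bin 101100011011); offset now 13 = byte 1 bit 5; 19 bits remain
Read 3: bits[13:21] width=8 -> value=84 (bin 01010100); offset now 21 = byte 2 bit 5; 11 bits remain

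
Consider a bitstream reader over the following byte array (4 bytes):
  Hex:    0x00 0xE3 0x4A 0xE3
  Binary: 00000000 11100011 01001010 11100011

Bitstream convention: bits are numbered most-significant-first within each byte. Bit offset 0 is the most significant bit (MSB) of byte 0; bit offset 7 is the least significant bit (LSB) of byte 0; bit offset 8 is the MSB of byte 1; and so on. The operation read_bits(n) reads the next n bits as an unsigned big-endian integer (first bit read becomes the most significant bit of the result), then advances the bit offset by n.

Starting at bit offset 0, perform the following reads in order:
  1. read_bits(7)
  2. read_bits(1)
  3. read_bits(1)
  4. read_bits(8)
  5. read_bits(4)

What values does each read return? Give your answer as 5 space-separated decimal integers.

Read 1: bits[0:7] width=7 -> value=0 (bin 0000000); offset now 7 = byte 0 bit 7; 25 bits remain
Read 2: bits[7:8] width=1 -> value=0 (bin 0); offset now 8 = byte 1 bit 0; 24 bits remain
Read 3: bits[8:9] width=1 -> value=1 (bin 1); offset now 9 = byte 1 bit 1; 23 bits remain
Read 4: bits[9:17] width=8 -> value=198 (bin 11000110); offset now 17 = byte 2 bit 1; 15 bits remain
Read 5: bits[17:21] width=4 -> value=9 (bin 1001); offset now 21 = byte 2 bit 5; 11 bits remain

Answer: 0 0 1 198 9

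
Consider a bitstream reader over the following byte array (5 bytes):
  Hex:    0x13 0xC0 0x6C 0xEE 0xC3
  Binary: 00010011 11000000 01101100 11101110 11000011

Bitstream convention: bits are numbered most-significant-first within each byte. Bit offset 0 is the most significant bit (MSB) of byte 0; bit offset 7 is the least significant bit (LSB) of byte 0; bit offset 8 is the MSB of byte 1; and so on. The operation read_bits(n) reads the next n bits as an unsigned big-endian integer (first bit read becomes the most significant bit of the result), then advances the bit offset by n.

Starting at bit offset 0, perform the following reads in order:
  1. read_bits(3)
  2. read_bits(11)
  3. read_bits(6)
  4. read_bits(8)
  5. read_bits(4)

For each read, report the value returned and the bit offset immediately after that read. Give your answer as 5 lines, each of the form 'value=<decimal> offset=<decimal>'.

Answer: value=0 offset=3
value=1264 offset=14
value=6 offset=20
value=206 offset=28
value=14 offset=32

Derivation:
Read 1: bits[0:3] width=3 -> value=0 (bin 000); offset now 3 = byte 0 bit 3; 37 bits remain
Read 2: bits[3:14] width=11 -> value=1264 (bin 10011110000); offset now 14 = byte 1 bit 6; 26 bits remain
Read 3: bits[14:20] width=6 -> value=6 (bin 000110); offset now 20 = byte 2 bit 4; 20 bits remain
Read 4: bits[20:28] width=8 -> value=206 (bin 11001110); offset now 28 = byte 3 bit 4; 12 bits remain
Read 5: bits[28:32] width=4 -> value=14 (bin 1110); offset now 32 = byte 4 bit 0; 8 bits remain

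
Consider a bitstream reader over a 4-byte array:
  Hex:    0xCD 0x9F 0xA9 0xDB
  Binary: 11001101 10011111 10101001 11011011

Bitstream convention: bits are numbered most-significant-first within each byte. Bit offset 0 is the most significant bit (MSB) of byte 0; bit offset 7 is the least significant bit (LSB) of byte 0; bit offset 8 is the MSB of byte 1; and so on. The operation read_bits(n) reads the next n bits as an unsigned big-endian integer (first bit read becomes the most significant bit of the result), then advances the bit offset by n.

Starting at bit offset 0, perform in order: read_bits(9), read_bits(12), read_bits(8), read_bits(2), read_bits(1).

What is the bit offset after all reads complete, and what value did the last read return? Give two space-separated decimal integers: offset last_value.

Answer: 32 1

Derivation:
Read 1: bits[0:9] width=9 -> value=411 (bin 110011011); offset now 9 = byte 1 bit 1; 23 bits remain
Read 2: bits[9:21] width=12 -> value=1013 (bin 001111110101); offset now 21 = byte 2 bit 5; 11 bits remain
Read 3: bits[21:29] width=8 -> value=59 (bin 00111011); offset now 29 = byte 3 bit 5; 3 bits remain
Read 4: bits[29:31] width=2 -> value=1 (bin 01); offset now 31 = byte 3 bit 7; 1 bits remain
Read 5: bits[31:32] width=1 -> value=1 (bin 1); offset now 32 = byte 4 bit 0; 0 bits remain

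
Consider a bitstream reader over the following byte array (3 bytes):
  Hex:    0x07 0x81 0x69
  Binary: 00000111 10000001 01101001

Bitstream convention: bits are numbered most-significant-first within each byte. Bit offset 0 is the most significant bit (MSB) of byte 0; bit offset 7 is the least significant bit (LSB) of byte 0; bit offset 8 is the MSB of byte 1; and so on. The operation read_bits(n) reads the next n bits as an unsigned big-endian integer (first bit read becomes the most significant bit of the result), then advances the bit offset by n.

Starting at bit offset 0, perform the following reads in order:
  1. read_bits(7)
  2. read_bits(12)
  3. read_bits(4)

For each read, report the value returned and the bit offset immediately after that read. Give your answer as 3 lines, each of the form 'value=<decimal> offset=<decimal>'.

Read 1: bits[0:7] width=7 -> value=3 (bin 0000011); offset now 7 = byte 0 bit 7; 17 bits remain
Read 2: bits[7:19] width=12 -> value=3083 (bin 110000001011); offset now 19 = byte 2 bit 3; 5 bits remain
Read 3: bits[19:23] width=4 -> value=4 (bin 0100); offset now 23 = byte 2 bit 7; 1 bits remain

Answer: value=3 offset=7
value=3083 offset=19
value=4 offset=23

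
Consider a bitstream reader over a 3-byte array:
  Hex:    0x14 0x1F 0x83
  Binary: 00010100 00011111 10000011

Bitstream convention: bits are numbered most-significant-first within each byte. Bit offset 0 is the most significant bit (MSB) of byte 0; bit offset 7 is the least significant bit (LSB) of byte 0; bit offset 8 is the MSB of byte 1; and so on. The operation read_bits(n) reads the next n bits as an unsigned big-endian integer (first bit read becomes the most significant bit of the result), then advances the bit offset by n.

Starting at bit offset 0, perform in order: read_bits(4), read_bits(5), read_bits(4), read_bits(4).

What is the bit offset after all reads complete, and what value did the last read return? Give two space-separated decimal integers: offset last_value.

Read 1: bits[0:4] width=4 -> value=1 (bin 0001); offset now 4 = byte 0 bit 4; 20 bits remain
Read 2: bits[4:9] width=5 -> value=8 (bin 01000); offset now 9 = byte 1 bit 1; 15 bits remain
Read 3: bits[9:13] width=4 -> value=3 (bin 0011); offset now 13 = byte 1 bit 5; 11 bits remain
Read 4: bits[13:17] width=4 -> value=15 (bin 1111); offset now 17 = byte 2 bit 1; 7 bits remain

Answer: 17 15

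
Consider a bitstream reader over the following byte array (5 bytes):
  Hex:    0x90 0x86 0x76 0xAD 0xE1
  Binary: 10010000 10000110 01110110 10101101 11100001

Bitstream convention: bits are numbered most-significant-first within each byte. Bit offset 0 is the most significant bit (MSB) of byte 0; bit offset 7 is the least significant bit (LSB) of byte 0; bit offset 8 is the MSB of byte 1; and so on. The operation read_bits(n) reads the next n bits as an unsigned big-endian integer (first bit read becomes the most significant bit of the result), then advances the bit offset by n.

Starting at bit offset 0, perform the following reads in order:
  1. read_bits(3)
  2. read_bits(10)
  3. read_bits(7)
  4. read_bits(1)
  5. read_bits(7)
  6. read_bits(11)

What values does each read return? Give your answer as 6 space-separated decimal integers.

Answer: 4 528 103 0 106 1776

Derivation:
Read 1: bits[0:3] width=3 -> value=4 (bin 100); offset now 3 = byte 0 bit 3; 37 bits remain
Read 2: bits[3:13] width=10 -> value=528 (bin 1000010000); offset now 13 = byte 1 bit 5; 27 bits remain
Read 3: bits[13:20] width=7 -> value=103 (bin 1100111); offset now 20 = byte 2 bit 4; 20 bits remain
Read 4: bits[20:21] width=1 -> value=0 (bin 0); offset now 21 = byte 2 bit 5; 19 bits remain
Read 5: bits[21:28] width=7 -> value=106 (bin 1101010); offset now 28 = byte 3 bit 4; 12 bits remain
Read 6: bits[28:39] width=11 -> value=1776 (bin 11011110000); offset now 39 = byte 4 bit 7; 1 bits remain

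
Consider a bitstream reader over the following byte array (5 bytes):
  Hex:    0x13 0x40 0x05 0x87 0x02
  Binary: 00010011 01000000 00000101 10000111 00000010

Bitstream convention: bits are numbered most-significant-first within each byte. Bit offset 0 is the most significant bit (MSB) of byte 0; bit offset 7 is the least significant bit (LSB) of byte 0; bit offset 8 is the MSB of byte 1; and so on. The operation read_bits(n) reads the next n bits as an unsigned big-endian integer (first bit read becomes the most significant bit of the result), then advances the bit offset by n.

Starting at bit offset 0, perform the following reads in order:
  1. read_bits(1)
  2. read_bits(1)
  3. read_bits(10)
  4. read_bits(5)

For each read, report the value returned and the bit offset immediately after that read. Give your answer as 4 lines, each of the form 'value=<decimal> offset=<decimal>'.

Read 1: bits[0:1] width=1 -> value=0 (bin 0); offset now 1 = byte 0 bit 1; 39 bits remain
Read 2: bits[1:2] width=1 -> value=0 (bin 0); offset now 2 = byte 0 bit 2; 38 bits remain
Read 3: bits[2:12] width=10 -> value=308 (bin 0100110100); offset now 12 = byte 1 bit 4; 28 bits remain
Read 4: bits[12:17] width=5 -> value=0 (bin 00000); offset now 17 = byte 2 bit 1; 23 bits remain

Answer: value=0 offset=1
value=0 offset=2
value=308 offset=12
value=0 offset=17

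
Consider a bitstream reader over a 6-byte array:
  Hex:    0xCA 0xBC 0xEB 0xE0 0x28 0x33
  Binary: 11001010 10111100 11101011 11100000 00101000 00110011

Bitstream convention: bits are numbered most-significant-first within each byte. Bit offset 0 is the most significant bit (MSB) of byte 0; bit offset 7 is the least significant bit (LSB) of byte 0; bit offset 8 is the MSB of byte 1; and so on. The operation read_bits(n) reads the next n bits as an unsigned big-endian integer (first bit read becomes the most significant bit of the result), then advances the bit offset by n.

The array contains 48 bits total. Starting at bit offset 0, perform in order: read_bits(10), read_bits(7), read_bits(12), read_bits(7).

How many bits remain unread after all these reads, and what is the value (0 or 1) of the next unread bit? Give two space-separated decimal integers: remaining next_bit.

Read 1: bits[0:10] width=10 -> value=810 (bin 1100101010); offset now 10 = byte 1 bit 2; 38 bits remain
Read 2: bits[10:17] width=7 -> value=121 (bin 1111001); offset now 17 = byte 2 bit 1; 31 bits remain
Read 3: bits[17:29] width=12 -> value=3452 (bin 110101111100); offset now 29 = byte 3 bit 5; 19 bits remain
Read 4: bits[29:36] width=7 -> value=2 (bin 0000010); offset now 36 = byte 4 bit 4; 12 bits remain

Answer: 12 1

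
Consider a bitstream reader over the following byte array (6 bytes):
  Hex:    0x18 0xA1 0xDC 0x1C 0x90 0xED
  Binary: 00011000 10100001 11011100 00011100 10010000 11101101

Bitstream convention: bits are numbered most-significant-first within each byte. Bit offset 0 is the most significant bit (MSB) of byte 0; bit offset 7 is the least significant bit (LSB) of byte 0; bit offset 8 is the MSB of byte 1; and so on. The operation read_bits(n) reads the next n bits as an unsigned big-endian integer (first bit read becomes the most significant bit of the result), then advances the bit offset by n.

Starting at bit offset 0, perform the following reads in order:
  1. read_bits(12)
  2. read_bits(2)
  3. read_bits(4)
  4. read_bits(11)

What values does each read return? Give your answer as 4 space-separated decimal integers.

Read 1: bits[0:12] width=12 -> value=394 (bin 000110001010); offset now 12 = byte 1 bit 4; 36 bits remain
Read 2: bits[12:14] width=2 -> value=0 (bin 00); offset now 14 = byte 1 bit 6; 34 bits remain
Read 3: bits[14:18] width=4 -> value=7 (bin 0111); offset now 18 = byte 2 bit 2; 30 bits remain
Read 4: bits[18:29] width=11 -> value=899 (bin 01110000011); offset now 29 = byte 3 bit 5; 19 bits remain

Answer: 394 0 7 899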